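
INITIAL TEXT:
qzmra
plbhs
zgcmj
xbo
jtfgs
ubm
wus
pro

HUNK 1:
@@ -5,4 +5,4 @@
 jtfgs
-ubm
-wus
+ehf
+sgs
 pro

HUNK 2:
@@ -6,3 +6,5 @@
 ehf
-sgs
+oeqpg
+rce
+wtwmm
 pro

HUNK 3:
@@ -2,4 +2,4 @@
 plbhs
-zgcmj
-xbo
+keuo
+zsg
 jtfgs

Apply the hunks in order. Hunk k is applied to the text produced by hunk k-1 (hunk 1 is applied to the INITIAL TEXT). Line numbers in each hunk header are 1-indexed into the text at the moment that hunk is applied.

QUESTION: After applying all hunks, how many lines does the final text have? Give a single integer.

Answer: 10

Derivation:
Hunk 1: at line 5 remove [ubm,wus] add [ehf,sgs] -> 8 lines: qzmra plbhs zgcmj xbo jtfgs ehf sgs pro
Hunk 2: at line 6 remove [sgs] add [oeqpg,rce,wtwmm] -> 10 lines: qzmra plbhs zgcmj xbo jtfgs ehf oeqpg rce wtwmm pro
Hunk 3: at line 2 remove [zgcmj,xbo] add [keuo,zsg] -> 10 lines: qzmra plbhs keuo zsg jtfgs ehf oeqpg rce wtwmm pro
Final line count: 10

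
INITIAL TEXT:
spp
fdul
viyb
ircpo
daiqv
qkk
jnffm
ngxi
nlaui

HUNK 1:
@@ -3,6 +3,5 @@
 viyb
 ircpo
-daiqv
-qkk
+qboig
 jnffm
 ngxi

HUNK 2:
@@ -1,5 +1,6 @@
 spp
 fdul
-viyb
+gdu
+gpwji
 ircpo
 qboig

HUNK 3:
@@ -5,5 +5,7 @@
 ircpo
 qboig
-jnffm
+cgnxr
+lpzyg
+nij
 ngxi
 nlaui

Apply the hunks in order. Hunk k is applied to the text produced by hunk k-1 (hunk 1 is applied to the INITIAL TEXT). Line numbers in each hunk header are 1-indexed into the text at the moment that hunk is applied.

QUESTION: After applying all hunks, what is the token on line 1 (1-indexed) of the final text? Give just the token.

Hunk 1: at line 3 remove [daiqv,qkk] add [qboig] -> 8 lines: spp fdul viyb ircpo qboig jnffm ngxi nlaui
Hunk 2: at line 1 remove [viyb] add [gdu,gpwji] -> 9 lines: spp fdul gdu gpwji ircpo qboig jnffm ngxi nlaui
Hunk 3: at line 5 remove [jnffm] add [cgnxr,lpzyg,nij] -> 11 lines: spp fdul gdu gpwji ircpo qboig cgnxr lpzyg nij ngxi nlaui
Final line 1: spp

Answer: spp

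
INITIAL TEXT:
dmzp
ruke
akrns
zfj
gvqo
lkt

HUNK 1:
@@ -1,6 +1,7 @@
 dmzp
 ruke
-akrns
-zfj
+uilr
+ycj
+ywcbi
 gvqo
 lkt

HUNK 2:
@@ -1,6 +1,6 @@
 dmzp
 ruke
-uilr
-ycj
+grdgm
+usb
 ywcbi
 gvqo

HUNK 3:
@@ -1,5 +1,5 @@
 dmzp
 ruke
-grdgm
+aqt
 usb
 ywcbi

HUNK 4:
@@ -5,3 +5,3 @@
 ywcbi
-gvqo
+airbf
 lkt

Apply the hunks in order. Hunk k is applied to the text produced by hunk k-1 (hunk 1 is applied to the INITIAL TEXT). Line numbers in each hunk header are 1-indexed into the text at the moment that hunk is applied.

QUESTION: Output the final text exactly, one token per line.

Answer: dmzp
ruke
aqt
usb
ywcbi
airbf
lkt

Derivation:
Hunk 1: at line 1 remove [akrns,zfj] add [uilr,ycj,ywcbi] -> 7 lines: dmzp ruke uilr ycj ywcbi gvqo lkt
Hunk 2: at line 1 remove [uilr,ycj] add [grdgm,usb] -> 7 lines: dmzp ruke grdgm usb ywcbi gvqo lkt
Hunk 3: at line 1 remove [grdgm] add [aqt] -> 7 lines: dmzp ruke aqt usb ywcbi gvqo lkt
Hunk 4: at line 5 remove [gvqo] add [airbf] -> 7 lines: dmzp ruke aqt usb ywcbi airbf lkt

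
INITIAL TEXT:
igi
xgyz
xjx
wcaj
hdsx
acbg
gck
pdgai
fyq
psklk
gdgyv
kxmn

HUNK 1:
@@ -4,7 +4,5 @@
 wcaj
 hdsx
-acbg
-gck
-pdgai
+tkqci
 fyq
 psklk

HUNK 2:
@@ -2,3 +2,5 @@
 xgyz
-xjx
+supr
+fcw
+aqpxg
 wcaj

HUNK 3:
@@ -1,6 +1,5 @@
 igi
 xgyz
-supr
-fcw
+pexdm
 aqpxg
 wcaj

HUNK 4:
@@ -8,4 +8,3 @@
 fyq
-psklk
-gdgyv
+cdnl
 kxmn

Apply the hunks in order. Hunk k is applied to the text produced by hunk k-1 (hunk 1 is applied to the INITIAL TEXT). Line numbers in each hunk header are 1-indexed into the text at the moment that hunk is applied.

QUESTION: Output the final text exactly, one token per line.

Hunk 1: at line 4 remove [acbg,gck,pdgai] add [tkqci] -> 10 lines: igi xgyz xjx wcaj hdsx tkqci fyq psklk gdgyv kxmn
Hunk 2: at line 2 remove [xjx] add [supr,fcw,aqpxg] -> 12 lines: igi xgyz supr fcw aqpxg wcaj hdsx tkqci fyq psklk gdgyv kxmn
Hunk 3: at line 1 remove [supr,fcw] add [pexdm] -> 11 lines: igi xgyz pexdm aqpxg wcaj hdsx tkqci fyq psklk gdgyv kxmn
Hunk 4: at line 8 remove [psklk,gdgyv] add [cdnl] -> 10 lines: igi xgyz pexdm aqpxg wcaj hdsx tkqci fyq cdnl kxmn

Answer: igi
xgyz
pexdm
aqpxg
wcaj
hdsx
tkqci
fyq
cdnl
kxmn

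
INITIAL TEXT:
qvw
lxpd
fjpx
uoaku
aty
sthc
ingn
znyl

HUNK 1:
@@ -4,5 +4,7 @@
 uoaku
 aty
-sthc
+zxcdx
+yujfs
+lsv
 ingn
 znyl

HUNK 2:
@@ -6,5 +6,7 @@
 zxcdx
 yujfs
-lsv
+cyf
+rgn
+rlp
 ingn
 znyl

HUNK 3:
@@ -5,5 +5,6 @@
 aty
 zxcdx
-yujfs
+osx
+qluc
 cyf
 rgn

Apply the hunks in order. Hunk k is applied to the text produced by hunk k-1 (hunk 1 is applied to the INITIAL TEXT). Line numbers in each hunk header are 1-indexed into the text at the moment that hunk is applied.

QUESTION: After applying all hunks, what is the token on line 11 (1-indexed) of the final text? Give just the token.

Hunk 1: at line 4 remove [sthc] add [zxcdx,yujfs,lsv] -> 10 lines: qvw lxpd fjpx uoaku aty zxcdx yujfs lsv ingn znyl
Hunk 2: at line 6 remove [lsv] add [cyf,rgn,rlp] -> 12 lines: qvw lxpd fjpx uoaku aty zxcdx yujfs cyf rgn rlp ingn znyl
Hunk 3: at line 5 remove [yujfs] add [osx,qluc] -> 13 lines: qvw lxpd fjpx uoaku aty zxcdx osx qluc cyf rgn rlp ingn znyl
Final line 11: rlp

Answer: rlp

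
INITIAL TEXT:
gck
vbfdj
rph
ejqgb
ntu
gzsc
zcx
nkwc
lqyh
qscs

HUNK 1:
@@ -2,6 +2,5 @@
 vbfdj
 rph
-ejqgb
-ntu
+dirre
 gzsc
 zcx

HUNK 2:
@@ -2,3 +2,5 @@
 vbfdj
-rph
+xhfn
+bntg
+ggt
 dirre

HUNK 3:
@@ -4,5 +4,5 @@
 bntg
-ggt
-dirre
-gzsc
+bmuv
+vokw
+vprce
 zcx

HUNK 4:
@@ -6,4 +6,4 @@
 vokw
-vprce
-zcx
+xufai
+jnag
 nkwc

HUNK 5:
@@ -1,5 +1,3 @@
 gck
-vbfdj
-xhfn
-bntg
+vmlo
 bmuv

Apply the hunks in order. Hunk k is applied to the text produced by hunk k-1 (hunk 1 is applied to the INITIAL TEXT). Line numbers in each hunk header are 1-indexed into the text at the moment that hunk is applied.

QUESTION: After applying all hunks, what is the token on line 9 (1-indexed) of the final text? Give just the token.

Hunk 1: at line 2 remove [ejqgb,ntu] add [dirre] -> 9 lines: gck vbfdj rph dirre gzsc zcx nkwc lqyh qscs
Hunk 2: at line 2 remove [rph] add [xhfn,bntg,ggt] -> 11 lines: gck vbfdj xhfn bntg ggt dirre gzsc zcx nkwc lqyh qscs
Hunk 3: at line 4 remove [ggt,dirre,gzsc] add [bmuv,vokw,vprce] -> 11 lines: gck vbfdj xhfn bntg bmuv vokw vprce zcx nkwc lqyh qscs
Hunk 4: at line 6 remove [vprce,zcx] add [xufai,jnag] -> 11 lines: gck vbfdj xhfn bntg bmuv vokw xufai jnag nkwc lqyh qscs
Hunk 5: at line 1 remove [vbfdj,xhfn,bntg] add [vmlo] -> 9 lines: gck vmlo bmuv vokw xufai jnag nkwc lqyh qscs
Final line 9: qscs

Answer: qscs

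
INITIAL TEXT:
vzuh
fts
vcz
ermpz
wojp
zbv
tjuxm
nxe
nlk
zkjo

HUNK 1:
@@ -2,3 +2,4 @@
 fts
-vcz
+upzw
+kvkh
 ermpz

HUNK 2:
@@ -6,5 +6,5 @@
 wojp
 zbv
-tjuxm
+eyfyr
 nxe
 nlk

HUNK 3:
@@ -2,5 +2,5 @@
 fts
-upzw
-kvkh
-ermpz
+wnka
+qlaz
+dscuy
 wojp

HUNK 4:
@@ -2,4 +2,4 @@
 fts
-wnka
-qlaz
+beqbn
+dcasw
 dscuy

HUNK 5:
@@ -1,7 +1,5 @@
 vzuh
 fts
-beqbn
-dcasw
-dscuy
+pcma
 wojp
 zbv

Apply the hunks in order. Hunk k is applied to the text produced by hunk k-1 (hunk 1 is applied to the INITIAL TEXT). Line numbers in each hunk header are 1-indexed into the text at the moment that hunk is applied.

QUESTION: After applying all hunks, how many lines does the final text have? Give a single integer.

Hunk 1: at line 2 remove [vcz] add [upzw,kvkh] -> 11 lines: vzuh fts upzw kvkh ermpz wojp zbv tjuxm nxe nlk zkjo
Hunk 2: at line 6 remove [tjuxm] add [eyfyr] -> 11 lines: vzuh fts upzw kvkh ermpz wojp zbv eyfyr nxe nlk zkjo
Hunk 3: at line 2 remove [upzw,kvkh,ermpz] add [wnka,qlaz,dscuy] -> 11 lines: vzuh fts wnka qlaz dscuy wojp zbv eyfyr nxe nlk zkjo
Hunk 4: at line 2 remove [wnka,qlaz] add [beqbn,dcasw] -> 11 lines: vzuh fts beqbn dcasw dscuy wojp zbv eyfyr nxe nlk zkjo
Hunk 5: at line 1 remove [beqbn,dcasw,dscuy] add [pcma] -> 9 lines: vzuh fts pcma wojp zbv eyfyr nxe nlk zkjo
Final line count: 9

Answer: 9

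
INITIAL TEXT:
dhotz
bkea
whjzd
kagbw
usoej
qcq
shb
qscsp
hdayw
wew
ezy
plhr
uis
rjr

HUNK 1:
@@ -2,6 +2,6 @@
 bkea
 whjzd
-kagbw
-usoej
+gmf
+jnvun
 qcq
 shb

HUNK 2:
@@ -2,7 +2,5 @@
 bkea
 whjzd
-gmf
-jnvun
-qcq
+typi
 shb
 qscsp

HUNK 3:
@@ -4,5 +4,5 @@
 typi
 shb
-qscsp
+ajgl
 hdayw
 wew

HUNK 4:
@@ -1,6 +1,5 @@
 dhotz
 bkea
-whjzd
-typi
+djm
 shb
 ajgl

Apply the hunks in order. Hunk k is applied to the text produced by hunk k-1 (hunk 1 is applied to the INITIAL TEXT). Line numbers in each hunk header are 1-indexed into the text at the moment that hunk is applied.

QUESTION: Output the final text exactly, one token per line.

Hunk 1: at line 2 remove [kagbw,usoej] add [gmf,jnvun] -> 14 lines: dhotz bkea whjzd gmf jnvun qcq shb qscsp hdayw wew ezy plhr uis rjr
Hunk 2: at line 2 remove [gmf,jnvun,qcq] add [typi] -> 12 lines: dhotz bkea whjzd typi shb qscsp hdayw wew ezy plhr uis rjr
Hunk 3: at line 4 remove [qscsp] add [ajgl] -> 12 lines: dhotz bkea whjzd typi shb ajgl hdayw wew ezy plhr uis rjr
Hunk 4: at line 1 remove [whjzd,typi] add [djm] -> 11 lines: dhotz bkea djm shb ajgl hdayw wew ezy plhr uis rjr

Answer: dhotz
bkea
djm
shb
ajgl
hdayw
wew
ezy
plhr
uis
rjr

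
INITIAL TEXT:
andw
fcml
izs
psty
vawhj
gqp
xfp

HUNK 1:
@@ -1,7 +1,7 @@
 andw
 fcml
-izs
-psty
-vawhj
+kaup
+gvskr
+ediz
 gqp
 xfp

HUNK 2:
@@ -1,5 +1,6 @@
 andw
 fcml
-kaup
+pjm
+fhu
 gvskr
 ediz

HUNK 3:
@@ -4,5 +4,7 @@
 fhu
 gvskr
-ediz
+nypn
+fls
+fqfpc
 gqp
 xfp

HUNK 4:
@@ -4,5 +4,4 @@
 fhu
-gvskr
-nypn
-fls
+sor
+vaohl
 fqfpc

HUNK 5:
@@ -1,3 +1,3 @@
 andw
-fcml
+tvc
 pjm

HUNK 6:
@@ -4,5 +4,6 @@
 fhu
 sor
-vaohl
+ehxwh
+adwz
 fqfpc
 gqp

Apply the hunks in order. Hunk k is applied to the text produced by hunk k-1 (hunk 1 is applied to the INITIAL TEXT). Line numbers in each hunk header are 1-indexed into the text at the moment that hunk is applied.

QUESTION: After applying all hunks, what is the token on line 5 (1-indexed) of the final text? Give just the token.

Answer: sor

Derivation:
Hunk 1: at line 1 remove [izs,psty,vawhj] add [kaup,gvskr,ediz] -> 7 lines: andw fcml kaup gvskr ediz gqp xfp
Hunk 2: at line 1 remove [kaup] add [pjm,fhu] -> 8 lines: andw fcml pjm fhu gvskr ediz gqp xfp
Hunk 3: at line 4 remove [ediz] add [nypn,fls,fqfpc] -> 10 lines: andw fcml pjm fhu gvskr nypn fls fqfpc gqp xfp
Hunk 4: at line 4 remove [gvskr,nypn,fls] add [sor,vaohl] -> 9 lines: andw fcml pjm fhu sor vaohl fqfpc gqp xfp
Hunk 5: at line 1 remove [fcml] add [tvc] -> 9 lines: andw tvc pjm fhu sor vaohl fqfpc gqp xfp
Hunk 6: at line 4 remove [vaohl] add [ehxwh,adwz] -> 10 lines: andw tvc pjm fhu sor ehxwh adwz fqfpc gqp xfp
Final line 5: sor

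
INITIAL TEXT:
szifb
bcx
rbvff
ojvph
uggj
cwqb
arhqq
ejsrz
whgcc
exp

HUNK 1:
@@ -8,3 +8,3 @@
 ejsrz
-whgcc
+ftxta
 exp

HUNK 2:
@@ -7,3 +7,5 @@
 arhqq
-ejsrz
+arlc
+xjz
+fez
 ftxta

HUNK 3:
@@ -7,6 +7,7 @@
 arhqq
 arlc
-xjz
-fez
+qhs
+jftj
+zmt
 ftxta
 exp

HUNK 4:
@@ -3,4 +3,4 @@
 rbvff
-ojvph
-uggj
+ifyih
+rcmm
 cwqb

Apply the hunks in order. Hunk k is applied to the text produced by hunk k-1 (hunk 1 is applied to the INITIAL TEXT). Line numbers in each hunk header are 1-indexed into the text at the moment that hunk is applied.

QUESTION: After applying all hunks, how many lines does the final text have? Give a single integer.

Hunk 1: at line 8 remove [whgcc] add [ftxta] -> 10 lines: szifb bcx rbvff ojvph uggj cwqb arhqq ejsrz ftxta exp
Hunk 2: at line 7 remove [ejsrz] add [arlc,xjz,fez] -> 12 lines: szifb bcx rbvff ojvph uggj cwqb arhqq arlc xjz fez ftxta exp
Hunk 3: at line 7 remove [xjz,fez] add [qhs,jftj,zmt] -> 13 lines: szifb bcx rbvff ojvph uggj cwqb arhqq arlc qhs jftj zmt ftxta exp
Hunk 4: at line 3 remove [ojvph,uggj] add [ifyih,rcmm] -> 13 lines: szifb bcx rbvff ifyih rcmm cwqb arhqq arlc qhs jftj zmt ftxta exp
Final line count: 13

Answer: 13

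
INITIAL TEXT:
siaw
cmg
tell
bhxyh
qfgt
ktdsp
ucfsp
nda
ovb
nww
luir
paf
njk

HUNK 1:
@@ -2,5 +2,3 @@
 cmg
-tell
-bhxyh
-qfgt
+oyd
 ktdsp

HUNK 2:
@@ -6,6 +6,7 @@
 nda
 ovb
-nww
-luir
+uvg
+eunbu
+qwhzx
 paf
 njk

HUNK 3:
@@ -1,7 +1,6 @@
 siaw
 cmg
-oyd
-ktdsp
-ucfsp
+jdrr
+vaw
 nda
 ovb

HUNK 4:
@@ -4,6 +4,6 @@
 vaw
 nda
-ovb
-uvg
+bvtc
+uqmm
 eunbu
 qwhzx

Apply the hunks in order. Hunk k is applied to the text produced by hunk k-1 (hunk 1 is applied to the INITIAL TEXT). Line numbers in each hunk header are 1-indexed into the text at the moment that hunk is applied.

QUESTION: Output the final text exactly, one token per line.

Hunk 1: at line 2 remove [tell,bhxyh,qfgt] add [oyd] -> 11 lines: siaw cmg oyd ktdsp ucfsp nda ovb nww luir paf njk
Hunk 2: at line 6 remove [nww,luir] add [uvg,eunbu,qwhzx] -> 12 lines: siaw cmg oyd ktdsp ucfsp nda ovb uvg eunbu qwhzx paf njk
Hunk 3: at line 1 remove [oyd,ktdsp,ucfsp] add [jdrr,vaw] -> 11 lines: siaw cmg jdrr vaw nda ovb uvg eunbu qwhzx paf njk
Hunk 4: at line 4 remove [ovb,uvg] add [bvtc,uqmm] -> 11 lines: siaw cmg jdrr vaw nda bvtc uqmm eunbu qwhzx paf njk

Answer: siaw
cmg
jdrr
vaw
nda
bvtc
uqmm
eunbu
qwhzx
paf
njk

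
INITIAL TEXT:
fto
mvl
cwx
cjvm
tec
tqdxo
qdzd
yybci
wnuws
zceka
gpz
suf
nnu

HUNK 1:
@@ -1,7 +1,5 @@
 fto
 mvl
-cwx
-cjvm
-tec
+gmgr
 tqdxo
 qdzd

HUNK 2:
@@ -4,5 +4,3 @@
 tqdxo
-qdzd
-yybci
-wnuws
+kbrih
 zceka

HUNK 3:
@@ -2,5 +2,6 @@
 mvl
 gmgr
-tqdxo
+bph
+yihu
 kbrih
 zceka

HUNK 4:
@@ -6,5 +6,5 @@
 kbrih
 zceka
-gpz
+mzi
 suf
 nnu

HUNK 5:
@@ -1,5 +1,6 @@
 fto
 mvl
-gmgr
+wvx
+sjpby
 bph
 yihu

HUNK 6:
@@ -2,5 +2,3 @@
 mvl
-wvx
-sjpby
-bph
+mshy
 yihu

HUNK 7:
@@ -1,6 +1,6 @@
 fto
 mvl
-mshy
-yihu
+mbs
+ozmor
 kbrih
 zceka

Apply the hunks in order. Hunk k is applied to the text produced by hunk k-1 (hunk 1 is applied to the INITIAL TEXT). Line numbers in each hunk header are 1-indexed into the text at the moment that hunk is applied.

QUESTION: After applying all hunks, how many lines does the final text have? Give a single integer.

Hunk 1: at line 1 remove [cwx,cjvm,tec] add [gmgr] -> 11 lines: fto mvl gmgr tqdxo qdzd yybci wnuws zceka gpz suf nnu
Hunk 2: at line 4 remove [qdzd,yybci,wnuws] add [kbrih] -> 9 lines: fto mvl gmgr tqdxo kbrih zceka gpz suf nnu
Hunk 3: at line 2 remove [tqdxo] add [bph,yihu] -> 10 lines: fto mvl gmgr bph yihu kbrih zceka gpz suf nnu
Hunk 4: at line 6 remove [gpz] add [mzi] -> 10 lines: fto mvl gmgr bph yihu kbrih zceka mzi suf nnu
Hunk 5: at line 1 remove [gmgr] add [wvx,sjpby] -> 11 lines: fto mvl wvx sjpby bph yihu kbrih zceka mzi suf nnu
Hunk 6: at line 2 remove [wvx,sjpby,bph] add [mshy] -> 9 lines: fto mvl mshy yihu kbrih zceka mzi suf nnu
Hunk 7: at line 1 remove [mshy,yihu] add [mbs,ozmor] -> 9 lines: fto mvl mbs ozmor kbrih zceka mzi suf nnu
Final line count: 9

Answer: 9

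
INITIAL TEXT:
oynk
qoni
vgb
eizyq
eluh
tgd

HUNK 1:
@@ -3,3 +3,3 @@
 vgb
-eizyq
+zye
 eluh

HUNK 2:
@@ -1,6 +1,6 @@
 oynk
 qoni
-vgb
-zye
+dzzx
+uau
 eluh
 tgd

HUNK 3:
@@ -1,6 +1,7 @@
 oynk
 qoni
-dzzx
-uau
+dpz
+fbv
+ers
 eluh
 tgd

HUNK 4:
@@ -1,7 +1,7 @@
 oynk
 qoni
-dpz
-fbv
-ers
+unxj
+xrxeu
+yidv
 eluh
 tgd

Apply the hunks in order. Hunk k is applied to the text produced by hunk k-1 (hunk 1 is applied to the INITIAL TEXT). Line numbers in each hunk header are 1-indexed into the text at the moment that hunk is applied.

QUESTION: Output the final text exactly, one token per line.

Hunk 1: at line 3 remove [eizyq] add [zye] -> 6 lines: oynk qoni vgb zye eluh tgd
Hunk 2: at line 1 remove [vgb,zye] add [dzzx,uau] -> 6 lines: oynk qoni dzzx uau eluh tgd
Hunk 3: at line 1 remove [dzzx,uau] add [dpz,fbv,ers] -> 7 lines: oynk qoni dpz fbv ers eluh tgd
Hunk 4: at line 1 remove [dpz,fbv,ers] add [unxj,xrxeu,yidv] -> 7 lines: oynk qoni unxj xrxeu yidv eluh tgd

Answer: oynk
qoni
unxj
xrxeu
yidv
eluh
tgd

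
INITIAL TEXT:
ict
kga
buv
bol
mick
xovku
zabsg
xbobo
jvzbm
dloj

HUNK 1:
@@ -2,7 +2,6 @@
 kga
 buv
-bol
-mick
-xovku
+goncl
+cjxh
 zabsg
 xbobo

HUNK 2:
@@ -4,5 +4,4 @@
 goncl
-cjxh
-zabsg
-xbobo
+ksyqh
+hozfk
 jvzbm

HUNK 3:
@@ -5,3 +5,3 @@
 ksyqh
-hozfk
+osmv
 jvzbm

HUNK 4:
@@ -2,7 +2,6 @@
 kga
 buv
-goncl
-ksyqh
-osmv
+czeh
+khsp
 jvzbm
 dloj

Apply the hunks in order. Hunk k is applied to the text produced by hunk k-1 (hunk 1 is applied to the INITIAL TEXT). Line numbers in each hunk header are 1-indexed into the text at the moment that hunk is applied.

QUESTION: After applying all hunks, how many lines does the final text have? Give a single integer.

Answer: 7

Derivation:
Hunk 1: at line 2 remove [bol,mick,xovku] add [goncl,cjxh] -> 9 lines: ict kga buv goncl cjxh zabsg xbobo jvzbm dloj
Hunk 2: at line 4 remove [cjxh,zabsg,xbobo] add [ksyqh,hozfk] -> 8 lines: ict kga buv goncl ksyqh hozfk jvzbm dloj
Hunk 3: at line 5 remove [hozfk] add [osmv] -> 8 lines: ict kga buv goncl ksyqh osmv jvzbm dloj
Hunk 4: at line 2 remove [goncl,ksyqh,osmv] add [czeh,khsp] -> 7 lines: ict kga buv czeh khsp jvzbm dloj
Final line count: 7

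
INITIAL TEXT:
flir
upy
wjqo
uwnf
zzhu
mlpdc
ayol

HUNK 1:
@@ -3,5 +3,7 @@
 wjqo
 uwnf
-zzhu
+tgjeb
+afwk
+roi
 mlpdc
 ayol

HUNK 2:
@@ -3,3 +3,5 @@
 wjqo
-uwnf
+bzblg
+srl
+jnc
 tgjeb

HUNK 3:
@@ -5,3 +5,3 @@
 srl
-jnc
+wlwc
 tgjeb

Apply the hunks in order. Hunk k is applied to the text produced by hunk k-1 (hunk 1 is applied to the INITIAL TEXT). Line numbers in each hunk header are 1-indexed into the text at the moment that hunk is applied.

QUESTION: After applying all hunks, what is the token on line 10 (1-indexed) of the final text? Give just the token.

Answer: mlpdc

Derivation:
Hunk 1: at line 3 remove [zzhu] add [tgjeb,afwk,roi] -> 9 lines: flir upy wjqo uwnf tgjeb afwk roi mlpdc ayol
Hunk 2: at line 3 remove [uwnf] add [bzblg,srl,jnc] -> 11 lines: flir upy wjqo bzblg srl jnc tgjeb afwk roi mlpdc ayol
Hunk 3: at line 5 remove [jnc] add [wlwc] -> 11 lines: flir upy wjqo bzblg srl wlwc tgjeb afwk roi mlpdc ayol
Final line 10: mlpdc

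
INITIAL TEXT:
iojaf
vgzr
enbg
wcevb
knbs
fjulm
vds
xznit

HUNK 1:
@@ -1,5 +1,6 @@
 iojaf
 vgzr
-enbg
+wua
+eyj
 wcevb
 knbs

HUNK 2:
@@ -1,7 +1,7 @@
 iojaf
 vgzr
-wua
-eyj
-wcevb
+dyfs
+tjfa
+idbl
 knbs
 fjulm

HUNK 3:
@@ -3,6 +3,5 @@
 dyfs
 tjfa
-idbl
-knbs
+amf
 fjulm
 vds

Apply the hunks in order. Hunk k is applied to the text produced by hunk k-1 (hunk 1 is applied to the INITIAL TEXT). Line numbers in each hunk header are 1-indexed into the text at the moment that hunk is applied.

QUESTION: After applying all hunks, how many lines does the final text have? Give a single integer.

Answer: 8

Derivation:
Hunk 1: at line 1 remove [enbg] add [wua,eyj] -> 9 lines: iojaf vgzr wua eyj wcevb knbs fjulm vds xznit
Hunk 2: at line 1 remove [wua,eyj,wcevb] add [dyfs,tjfa,idbl] -> 9 lines: iojaf vgzr dyfs tjfa idbl knbs fjulm vds xznit
Hunk 3: at line 3 remove [idbl,knbs] add [amf] -> 8 lines: iojaf vgzr dyfs tjfa amf fjulm vds xznit
Final line count: 8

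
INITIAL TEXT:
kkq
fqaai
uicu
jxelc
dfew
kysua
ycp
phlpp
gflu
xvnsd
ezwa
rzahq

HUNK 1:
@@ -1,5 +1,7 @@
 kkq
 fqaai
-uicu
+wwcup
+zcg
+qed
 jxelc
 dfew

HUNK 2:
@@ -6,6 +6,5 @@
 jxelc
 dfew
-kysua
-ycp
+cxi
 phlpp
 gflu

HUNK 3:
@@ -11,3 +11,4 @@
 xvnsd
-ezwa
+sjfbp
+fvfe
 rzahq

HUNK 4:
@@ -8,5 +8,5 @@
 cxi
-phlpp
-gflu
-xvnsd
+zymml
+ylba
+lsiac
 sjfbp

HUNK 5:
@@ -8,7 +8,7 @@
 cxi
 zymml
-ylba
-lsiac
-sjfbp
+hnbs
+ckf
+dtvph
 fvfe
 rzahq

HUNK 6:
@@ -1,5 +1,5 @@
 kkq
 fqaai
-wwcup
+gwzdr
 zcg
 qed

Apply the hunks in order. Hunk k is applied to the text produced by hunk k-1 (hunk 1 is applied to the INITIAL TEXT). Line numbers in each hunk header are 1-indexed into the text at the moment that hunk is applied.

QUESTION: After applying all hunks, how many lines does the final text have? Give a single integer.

Hunk 1: at line 1 remove [uicu] add [wwcup,zcg,qed] -> 14 lines: kkq fqaai wwcup zcg qed jxelc dfew kysua ycp phlpp gflu xvnsd ezwa rzahq
Hunk 2: at line 6 remove [kysua,ycp] add [cxi] -> 13 lines: kkq fqaai wwcup zcg qed jxelc dfew cxi phlpp gflu xvnsd ezwa rzahq
Hunk 3: at line 11 remove [ezwa] add [sjfbp,fvfe] -> 14 lines: kkq fqaai wwcup zcg qed jxelc dfew cxi phlpp gflu xvnsd sjfbp fvfe rzahq
Hunk 4: at line 8 remove [phlpp,gflu,xvnsd] add [zymml,ylba,lsiac] -> 14 lines: kkq fqaai wwcup zcg qed jxelc dfew cxi zymml ylba lsiac sjfbp fvfe rzahq
Hunk 5: at line 8 remove [ylba,lsiac,sjfbp] add [hnbs,ckf,dtvph] -> 14 lines: kkq fqaai wwcup zcg qed jxelc dfew cxi zymml hnbs ckf dtvph fvfe rzahq
Hunk 6: at line 1 remove [wwcup] add [gwzdr] -> 14 lines: kkq fqaai gwzdr zcg qed jxelc dfew cxi zymml hnbs ckf dtvph fvfe rzahq
Final line count: 14

Answer: 14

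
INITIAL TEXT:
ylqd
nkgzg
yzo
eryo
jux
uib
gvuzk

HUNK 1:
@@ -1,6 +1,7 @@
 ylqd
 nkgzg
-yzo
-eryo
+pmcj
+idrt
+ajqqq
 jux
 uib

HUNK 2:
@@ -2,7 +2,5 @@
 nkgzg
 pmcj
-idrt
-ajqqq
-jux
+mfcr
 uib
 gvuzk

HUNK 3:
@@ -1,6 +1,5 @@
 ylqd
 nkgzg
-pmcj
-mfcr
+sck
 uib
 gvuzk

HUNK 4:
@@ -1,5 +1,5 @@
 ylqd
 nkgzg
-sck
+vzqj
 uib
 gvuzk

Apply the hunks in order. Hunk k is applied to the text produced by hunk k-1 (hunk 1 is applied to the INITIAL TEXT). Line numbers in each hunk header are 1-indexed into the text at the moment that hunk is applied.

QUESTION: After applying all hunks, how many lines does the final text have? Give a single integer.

Answer: 5

Derivation:
Hunk 1: at line 1 remove [yzo,eryo] add [pmcj,idrt,ajqqq] -> 8 lines: ylqd nkgzg pmcj idrt ajqqq jux uib gvuzk
Hunk 2: at line 2 remove [idrt,ajqqq,jux] add [mfcr] -> 6 lines: ylqd nkgzg pmcj mfcr uib gvuzk
Hunk 3: at line 1 remove [pmcj,mfcr] add [sck] -> 5 lines: ylqd nkgzg sck uib gvuzk
Hunk 4: at line 1 remove [sck] add [vzqj] -> 5 lines: ylqd nkgzg vzqj uib gvuzk
Final line count: 5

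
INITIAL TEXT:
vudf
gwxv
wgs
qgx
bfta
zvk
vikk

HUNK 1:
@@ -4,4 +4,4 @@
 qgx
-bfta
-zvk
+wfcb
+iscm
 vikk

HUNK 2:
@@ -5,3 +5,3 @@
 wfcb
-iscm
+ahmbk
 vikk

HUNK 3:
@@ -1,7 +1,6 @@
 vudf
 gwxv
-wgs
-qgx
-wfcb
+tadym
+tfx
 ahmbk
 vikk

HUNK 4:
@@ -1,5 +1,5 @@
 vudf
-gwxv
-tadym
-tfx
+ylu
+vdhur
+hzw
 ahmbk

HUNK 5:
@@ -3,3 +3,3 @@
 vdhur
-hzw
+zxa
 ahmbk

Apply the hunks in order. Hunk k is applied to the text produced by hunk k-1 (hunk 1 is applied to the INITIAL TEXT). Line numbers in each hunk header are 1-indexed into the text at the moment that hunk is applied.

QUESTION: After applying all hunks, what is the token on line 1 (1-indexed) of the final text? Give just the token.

Hunk 1: at line 4 remove [bfta,zvk] add [wfcb,iscm] -> 7 lines: vudf gwxv wgs qgx wfcb iscm vikk
Hunk 2: at line 5 remove [iscm] add [ahmbk] -> 7 lines: vudf gwxv wgs qgx wfcb ahmbk vikk
Hunk 3: at line 1 remove [wgs,qgx,wfcb] add [tadym,tfx] -> 6 lines: vudf gwxv tadym tfx ahmbk vikk
Hunk 4: at line 1 remove [gwxv,tadym,tfx] add [ylu,vdhur,hzw] -> 6 lines: vudf ylu vdhur hzw ahmbk vikk
Hunk 5: at line 3 remove [hzw] add [zxa] -> 6 lines: vudf ylu vdhur zxa ahmbk vikk
Final line 1: vudf

Answer: vudf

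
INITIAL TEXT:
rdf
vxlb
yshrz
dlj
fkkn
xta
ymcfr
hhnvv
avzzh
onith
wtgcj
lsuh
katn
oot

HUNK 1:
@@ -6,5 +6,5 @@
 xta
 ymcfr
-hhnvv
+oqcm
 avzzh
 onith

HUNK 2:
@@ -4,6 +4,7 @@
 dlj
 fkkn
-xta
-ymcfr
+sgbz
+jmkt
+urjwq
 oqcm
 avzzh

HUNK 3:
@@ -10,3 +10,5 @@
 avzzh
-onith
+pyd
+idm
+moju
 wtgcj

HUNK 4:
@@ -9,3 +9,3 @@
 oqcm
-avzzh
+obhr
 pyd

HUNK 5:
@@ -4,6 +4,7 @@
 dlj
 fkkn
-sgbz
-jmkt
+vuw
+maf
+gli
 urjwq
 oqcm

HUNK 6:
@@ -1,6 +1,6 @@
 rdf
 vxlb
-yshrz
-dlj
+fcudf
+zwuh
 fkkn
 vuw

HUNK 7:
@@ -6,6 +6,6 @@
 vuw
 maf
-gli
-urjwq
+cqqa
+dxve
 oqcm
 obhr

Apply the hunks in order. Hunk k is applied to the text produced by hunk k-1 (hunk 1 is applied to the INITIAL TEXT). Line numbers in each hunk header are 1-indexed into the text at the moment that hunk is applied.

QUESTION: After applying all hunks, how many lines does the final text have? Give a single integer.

Hunk 1: at line 6 remove [hhnvv] add [oqcm] -> 14 lines: rdf vxlb yshrz dlj fkkn xta ymcfr oqcm avzzh onith wtgcj lsuh katn oot
Hunk 2: at line 4 remove [xta,ymcfr] add [sgbz,jmkt,urjwq] -> 15 lines: rdf vxlb yshrz dlj fkkn sgbz jmkt urjwq oqcm avzzh onith wtgcj lsuh katn oot
Hunk 3: at line 10 remove [onith] add [pyd,idm,moju] -> 17 lines: rdf vxlb yshrz dlj fkkn sgbz jmkt urjwq oqcm avzzh pyd idm moju wtgcj lsuh katn oot
Hunk 4: at line 9 remove [avzzh] add [obhr] -> 17 lines: rdf vxlb yshrz dlj fkkn sgbz jmkt urjwq oqcm obhr pyd idm moju wtgcj lsuh katn oot
Hunk 5: at line 4 remove [sgbz,jmkt] add [vuw,maf,gli] -> 18 lines: rdf vxlb yshrz dlj fkkn vuw maf gli urjwq oqcm obhr pyd idm moju wtgcj lsuh katn oot
Hunk 6: at line 1 remove [yshrz,dlj] add [fcudf,zwuh] -> 18 lines: rdf vxlb fcudf zwuh fkkn vuw maf gli urjwq oqcm obhr pyd idm moju wtgcj lsuh katn oot
Hunk 7: at line 6 remove [gli,urjwq] add [cqqa,dxve] -> 18 lines: rdf vxlb fcudf zwuh fkkn vuw maf cqqa dxve oqcm obhr pyd idm moju wtgcj lsuh katn oot
Final line count: 18

Answer: 18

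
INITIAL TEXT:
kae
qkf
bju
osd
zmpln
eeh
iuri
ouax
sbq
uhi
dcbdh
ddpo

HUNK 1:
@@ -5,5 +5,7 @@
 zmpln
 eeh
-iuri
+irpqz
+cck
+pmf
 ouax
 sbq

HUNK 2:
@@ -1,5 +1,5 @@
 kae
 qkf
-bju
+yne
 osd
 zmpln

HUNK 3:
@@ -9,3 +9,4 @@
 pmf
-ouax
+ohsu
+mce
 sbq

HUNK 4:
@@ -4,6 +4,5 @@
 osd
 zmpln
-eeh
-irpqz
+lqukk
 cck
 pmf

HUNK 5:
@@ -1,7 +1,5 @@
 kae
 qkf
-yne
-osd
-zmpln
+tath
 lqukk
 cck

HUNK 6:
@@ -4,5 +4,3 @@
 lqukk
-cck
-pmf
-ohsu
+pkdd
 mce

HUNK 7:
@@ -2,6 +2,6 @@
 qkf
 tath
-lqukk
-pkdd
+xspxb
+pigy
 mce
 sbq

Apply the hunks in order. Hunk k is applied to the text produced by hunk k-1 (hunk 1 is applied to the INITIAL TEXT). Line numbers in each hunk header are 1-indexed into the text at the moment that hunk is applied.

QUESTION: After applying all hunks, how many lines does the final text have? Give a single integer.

Answer: 10

Derivation:
Hunk 1: at line 5 remove [iuri] add [irpqz,cck,pmf] -> 14 lines: kae qkf bju osd zmpln eeh irpqz cck pmf ouax sbq uhi dcbdh ddpo
Hunk 2: at line 1 remove [bju] add [yne] -> 14 lines: kae qkf yne osd zmpln eeh irpqz cck pmf ouax sbq uhi dcbdh ddpo
Hunk 3: at line 9 remove [ouax] add [ohsu,mce] -> 15 lines: kae qkf yne osd zmpln eeh irpqz cck pmf ohsu mce sbq uhi dcbdh ddpo
Hunk 4: at line 4 remove [eeh,irpqz] add [lqukk] -> 14 lines: kae qkf yne osd zmpln lqukk cck pmf ohsu mce sbq uhi dcbdh ddpo
Hunk 5: at line 1 remove [yne,osd,zmpln] add [tath] -> 12 lines: kae qkf tath lqukk cck pmf ohsu mce sbq uhi dcbdh ddpo
Hunk 6: at line 4 remove [cck,pmf,ohsu] add [pkdd] -> 10 lines: kae qkf tath lqukk pkdd mce sbq uhi dcbdh ddpo
Hunk 7: at line 2 remove [lqukk,pkdd] add [xspxb,pigy] -> 10 lines: kae qkf tath xspxb pigy mce sbq uhi dcbdh ddpo
Final line count: 10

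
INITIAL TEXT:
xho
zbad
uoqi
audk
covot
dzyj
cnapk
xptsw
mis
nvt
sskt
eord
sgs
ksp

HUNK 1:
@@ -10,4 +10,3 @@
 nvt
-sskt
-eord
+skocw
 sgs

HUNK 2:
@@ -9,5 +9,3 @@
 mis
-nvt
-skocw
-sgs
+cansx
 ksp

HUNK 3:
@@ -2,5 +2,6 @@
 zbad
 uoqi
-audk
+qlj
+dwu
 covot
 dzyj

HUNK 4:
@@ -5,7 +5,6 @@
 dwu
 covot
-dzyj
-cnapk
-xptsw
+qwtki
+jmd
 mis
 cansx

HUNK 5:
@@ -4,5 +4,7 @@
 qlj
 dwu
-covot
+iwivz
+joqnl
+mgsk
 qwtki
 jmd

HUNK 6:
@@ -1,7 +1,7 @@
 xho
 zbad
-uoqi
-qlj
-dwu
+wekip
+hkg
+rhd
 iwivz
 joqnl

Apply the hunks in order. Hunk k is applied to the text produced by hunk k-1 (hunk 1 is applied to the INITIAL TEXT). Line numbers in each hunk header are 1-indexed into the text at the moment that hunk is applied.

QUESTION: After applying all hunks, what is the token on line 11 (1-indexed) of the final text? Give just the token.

Answer: mis

Derivation:
Hunk 1: at line 10 remove [sskt,eord] add [skocw] -> 13 lines: xho zbad uoqi audk covot dzyj cnapk xptsw mis nvt skocw sgs ksp
Hunk 2: at line 9 remove [nvt,skocw,sgs] add [cansx] -> 11 lines: xho zbad uoqi audk covot dzyj cnapk xptsw mis cansx ksp
Hunk 3: at line 2 remove [audk] add [qlj,dwu] -> 12 lines: xho zbad uoqi qlj dwu covot dzyj cnapk xptsw mis cansx ksp
Hunk 4: at line 5 remove [dzyj,cnapk,xptsw] add [qwtki,jmd] -> 11 lines: xho zbad uoqi qlj dwu covot qwtki jmd mis cansx ksp
Hunk 5: at line 4 remove [covot] add [iwivz,joqnl,mgsk] -> 13 lines: xho zbad uoqi qlj dwu iwivz joqnl mgsk qwtki jmd mis cansx ksp
Hunk 6: at line 1 remove [uoqi,qlj,dwu] add [wekip,hkg,rhd] -> 13 lines: xho zbad wekip hkg rhd iwivz joqnl mgsk qwtki jmd mis cansx ksp
Final line 11: mis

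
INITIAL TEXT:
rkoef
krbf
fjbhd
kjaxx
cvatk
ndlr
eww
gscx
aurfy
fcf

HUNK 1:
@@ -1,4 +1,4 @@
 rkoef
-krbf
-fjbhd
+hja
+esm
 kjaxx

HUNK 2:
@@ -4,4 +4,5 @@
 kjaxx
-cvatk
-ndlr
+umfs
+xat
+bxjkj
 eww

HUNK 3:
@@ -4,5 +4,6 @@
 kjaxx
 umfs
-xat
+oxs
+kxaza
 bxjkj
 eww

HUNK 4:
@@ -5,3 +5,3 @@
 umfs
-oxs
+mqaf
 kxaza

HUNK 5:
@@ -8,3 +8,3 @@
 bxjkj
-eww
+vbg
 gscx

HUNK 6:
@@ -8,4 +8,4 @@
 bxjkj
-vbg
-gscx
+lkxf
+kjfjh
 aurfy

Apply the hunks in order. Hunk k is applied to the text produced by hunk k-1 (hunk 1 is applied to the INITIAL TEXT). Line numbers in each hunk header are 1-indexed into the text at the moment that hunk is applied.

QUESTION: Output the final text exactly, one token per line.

Hunk 1: at line 1 remove [krbf,fjbhd] add [hja,esm] -> 10 lines: rkoef hja esm kjaxx cvatk ndlr eww gscx aurfy fcf
Hunk 2: at line 4 remove [cvatk,ndlr] add [umfs,xat,bxjkj] -> 11 lines: rkoef hja esm kjaxx umfs xat bxjkj eww gscx aurfy fcf
Hunk 3: at line 4 remove [xat] add [oxs,kxaza] -> 12 lines: rkoef hja esm kjaxx umfs oxs kxaza bxjkj eww gscx aurfy fcf
Hunk 4: at line 5 remove [oxs] add [mqaf] -> 12 lines: rkoef hja esm kjaxx umfs mqaf kxaza bxjkj eww gscx aurfy fcf
Hunk 5: at line 8 remove [eww] add [vbg] -> 12 lines: rkoef hja esm kjaxx umfs mqaf kxaza bxjkj vbg gscx aurfy fcf
Hunk 6: at line 8 remove [vbg,gscx] add [lkxf,kjfjh] -> 12 lines: rkoef hja esm kjaxx umfs mqaf kxaza bxjkj lkxf kjfjh aurfy fcf

Answer: rkoef
hja
esm
kjaxx
umfs
mqaf
kxaza
bxjkj
lkxf
kjfjh
aurfy
fcf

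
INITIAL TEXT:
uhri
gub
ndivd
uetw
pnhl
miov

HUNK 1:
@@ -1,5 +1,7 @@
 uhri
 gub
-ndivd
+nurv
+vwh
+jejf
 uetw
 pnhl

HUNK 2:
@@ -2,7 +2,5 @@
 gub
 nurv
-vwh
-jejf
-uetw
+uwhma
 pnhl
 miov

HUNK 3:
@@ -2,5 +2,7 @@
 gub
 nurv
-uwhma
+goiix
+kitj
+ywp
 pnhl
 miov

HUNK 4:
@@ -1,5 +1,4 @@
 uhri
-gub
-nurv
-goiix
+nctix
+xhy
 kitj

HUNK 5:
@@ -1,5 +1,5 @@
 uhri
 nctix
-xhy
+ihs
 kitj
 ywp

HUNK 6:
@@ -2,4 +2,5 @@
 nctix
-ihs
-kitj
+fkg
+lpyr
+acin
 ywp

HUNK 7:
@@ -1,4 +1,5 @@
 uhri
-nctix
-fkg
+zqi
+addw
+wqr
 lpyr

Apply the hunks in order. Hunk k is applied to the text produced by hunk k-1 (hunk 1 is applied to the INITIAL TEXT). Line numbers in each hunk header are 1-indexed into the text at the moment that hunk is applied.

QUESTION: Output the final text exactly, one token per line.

Answer: uhri
zqi
addw
wqr
lpyr
acin
ywp
pnhl
miov

Derivation:
Hunk 1: at line 1 remove [ndivd] add [nurv,vwh,jejf] -> 8 lines: uhri gub nurv vwh jejf uetw pnhl miov
Hunk 2: at line 2 remove [vwh,jejf,uetw] add [uwhma] -> 6 lines: uhri gub nurv uwhma pnhl miov
Hunk 3: at line 2 remove [uwhma] add [goiix,kitj,ywp] -> 8 lines: uhri gub nurv goiix kitj ywp pnhl miov
Hunk 4: at line 1 remove [gub,nurv,goiix] add [nctix,xhy] -> 7 lines: uhri nctix xhy kitj ywp pnhl miov
Hunk 5: at line 1 remove [xhy] add [ihs] -> 7 lines: uhri nctix ihs kitj ywp pnhl miov
Hunk 6: at line 2 remove [ihs,kitj] add [fkg,lpyr,acin] -> 8 lines: uhri nctix fkg lpyr acin ywp pnhl miov
Hunk 7: at line 1 remove [nctix,fkg] add [zqi,addw,wqr] -> 9 lines: uhri zqi addw wqr lpyr acin ywp pnhl miov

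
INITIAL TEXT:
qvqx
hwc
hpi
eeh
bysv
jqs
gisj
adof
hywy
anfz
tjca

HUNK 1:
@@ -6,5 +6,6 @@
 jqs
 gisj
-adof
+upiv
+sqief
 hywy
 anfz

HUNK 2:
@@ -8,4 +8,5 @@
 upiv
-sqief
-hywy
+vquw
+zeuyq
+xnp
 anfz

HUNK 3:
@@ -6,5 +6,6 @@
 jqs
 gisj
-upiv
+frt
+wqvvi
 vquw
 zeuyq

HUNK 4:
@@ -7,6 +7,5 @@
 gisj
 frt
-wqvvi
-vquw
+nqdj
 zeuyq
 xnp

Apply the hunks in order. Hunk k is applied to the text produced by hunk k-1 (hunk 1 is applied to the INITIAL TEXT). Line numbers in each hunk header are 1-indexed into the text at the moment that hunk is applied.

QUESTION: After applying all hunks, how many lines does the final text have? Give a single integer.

Answer: 13

Derivation:
Hunk 1: at line 6 remove [adof] add [upiv,sqief] -> 12 lines: qvqx hwc hpi eeh bysv jqs gisj upiv sqief hywy anfz tjca
Hunk 2: at line 8 remove [sqief,hywy] add [vquw,zeuyq,xnp] -> 13 lines: qvqx hwc hpi eeh bysv jqs gisj upiv vquw zeuyq xnp anfz tjca
Hunk 3: at line 6 remove [upiv] add [frt,wqvvi] -> 14 lines: qvqx hwc hpi eeh bysv jqs gisj frt wqvvi vquw zeuyq xnp anfz tjca
Hunk 4: at line 7 remove [wqvvi,vquw] add [nqdj] -> 13 lines: qvqx hwc hpi eeh bysv jqs gisj frt nqdj zeuyq xnp anfz tjca
Final line count: 13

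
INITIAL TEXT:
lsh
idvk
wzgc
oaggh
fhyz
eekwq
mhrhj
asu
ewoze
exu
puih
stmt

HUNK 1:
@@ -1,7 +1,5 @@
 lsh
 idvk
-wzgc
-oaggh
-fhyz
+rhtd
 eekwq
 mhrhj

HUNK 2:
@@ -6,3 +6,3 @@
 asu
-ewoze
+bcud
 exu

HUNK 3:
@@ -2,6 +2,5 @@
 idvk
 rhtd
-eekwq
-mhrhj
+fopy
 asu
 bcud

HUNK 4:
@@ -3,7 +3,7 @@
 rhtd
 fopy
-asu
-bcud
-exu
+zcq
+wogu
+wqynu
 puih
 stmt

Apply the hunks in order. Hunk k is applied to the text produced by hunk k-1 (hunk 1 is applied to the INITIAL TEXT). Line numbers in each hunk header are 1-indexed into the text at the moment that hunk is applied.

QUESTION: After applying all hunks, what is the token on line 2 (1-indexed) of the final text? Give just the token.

Answer: idvk

Derivation:
Hunk 1: at line 1 remove [wzgc,oaggh,fhyz] add [rhtd] -> 10 lines: lsh idvk rhtd eekwq mhrhj asu ewoze exu puih stmt
Hunk 2: at line 6 remove [ewoze] add [bcud] -> 10 lines: lsh idvk rhtd eekwq mhrhj asu bcud exu puih stmt
Hunk 3: at line 2 remove [eekwq,mhrhj] add [fopy] -> 9 lines: lsh idvk rhtd fopy asu bcud exu puih stmt
Hunk 4: at line 3 remove [asu,bcud,exu] add [zcq,wogu,wqynu] -> 9 lines: lsh idvk rhtd fopy zcq wogu wqynu puih stmt
Final line 2: idvk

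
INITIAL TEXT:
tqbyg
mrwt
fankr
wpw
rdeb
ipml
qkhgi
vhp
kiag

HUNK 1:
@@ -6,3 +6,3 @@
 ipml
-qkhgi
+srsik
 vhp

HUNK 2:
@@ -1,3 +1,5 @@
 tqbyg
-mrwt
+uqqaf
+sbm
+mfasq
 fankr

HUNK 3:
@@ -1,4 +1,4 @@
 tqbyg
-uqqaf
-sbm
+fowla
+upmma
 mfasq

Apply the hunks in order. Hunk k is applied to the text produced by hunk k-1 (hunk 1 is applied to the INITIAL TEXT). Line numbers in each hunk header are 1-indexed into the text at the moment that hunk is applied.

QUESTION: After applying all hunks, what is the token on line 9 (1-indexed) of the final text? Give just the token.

Answer: srsik

Derivation:
Hunk 1: at line 6 remove [qkhgi] add [srsik] -> 9 lines: tqbyg mrwt fankr wpw rdeb ipml srsik vhp kiag
Hunk 2: at line 1 remove [mrwt] add [uqqaf,sbm,mfasq] -> 11 lines: tqbyg uqqaf sbm mfasq fankr wpw rdeb ipml srsik vhp kiag
Hunk 3: at line 1 remove [uqqaf,sbm] add [fowla,upmma] -> 11 lines: tqbyg fowla upmma mfasq fankr wpw rdeb ipml srsik vhp kiag
Final line 9: srsik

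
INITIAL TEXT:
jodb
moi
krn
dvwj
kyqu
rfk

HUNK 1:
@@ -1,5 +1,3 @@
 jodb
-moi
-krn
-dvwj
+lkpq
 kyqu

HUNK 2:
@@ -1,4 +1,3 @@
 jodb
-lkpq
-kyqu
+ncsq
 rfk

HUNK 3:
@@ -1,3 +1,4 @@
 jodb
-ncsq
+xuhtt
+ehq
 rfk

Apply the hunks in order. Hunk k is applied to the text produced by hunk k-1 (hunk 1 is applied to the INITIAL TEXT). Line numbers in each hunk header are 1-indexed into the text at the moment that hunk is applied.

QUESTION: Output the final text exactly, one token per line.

Hunk 1: at line 1 remove [moi,krn,dvwj] add [lkpq] -> 4 lines: jodb lkpq kyqu rfk
Hunk 2: at line 1 remove [lkpq,kyqu] add [ncsq] -> 3 lines: jodb ncsq rfk
Hunk 3: at line 1 remove [ncsq] add [xuhtt,ehq] -> 4 lines: jodb xuhtt ehq rfk

Answer: jodb
xuhtt
ehq
rfk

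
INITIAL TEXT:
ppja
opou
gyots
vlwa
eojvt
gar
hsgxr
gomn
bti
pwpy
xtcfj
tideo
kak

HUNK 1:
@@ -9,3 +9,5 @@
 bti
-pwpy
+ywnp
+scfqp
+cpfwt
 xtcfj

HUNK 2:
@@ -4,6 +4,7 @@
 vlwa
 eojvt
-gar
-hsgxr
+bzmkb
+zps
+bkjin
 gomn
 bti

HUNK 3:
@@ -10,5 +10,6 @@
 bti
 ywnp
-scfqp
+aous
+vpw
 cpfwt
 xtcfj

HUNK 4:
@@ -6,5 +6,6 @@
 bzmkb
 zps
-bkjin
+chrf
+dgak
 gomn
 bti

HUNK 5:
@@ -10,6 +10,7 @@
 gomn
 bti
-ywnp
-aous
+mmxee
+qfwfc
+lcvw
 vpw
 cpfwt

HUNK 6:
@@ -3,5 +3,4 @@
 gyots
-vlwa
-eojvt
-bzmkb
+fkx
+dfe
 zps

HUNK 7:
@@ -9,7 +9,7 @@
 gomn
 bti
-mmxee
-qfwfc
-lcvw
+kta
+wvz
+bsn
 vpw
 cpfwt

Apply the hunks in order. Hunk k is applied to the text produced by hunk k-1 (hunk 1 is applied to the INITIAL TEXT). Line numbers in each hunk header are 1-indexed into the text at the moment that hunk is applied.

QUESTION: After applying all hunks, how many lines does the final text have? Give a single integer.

Hunk 1: at line 9 remove [pwpy] add [ywnp,scfqp,cpfwt] -> 15 lines: ppja opou gyots vlwa eojvt gar hsgxr gomn bti ywnp scfqp cpfwt xtcfj tideo kak
Hunk 2: at line 4 remove [gar,hsgxr] add [bzmkb,zps,bkjin] -> 16 lines: ppja opou gyots vlwa eojvt bzmkb zps bkjin gomn bti ywnp scfqp cpfwt xtcfj tideo kak
Hunk 3: at line 10 remove [scfqp] add [aous,vpw] -> 17 lines: ppja opou gyots vlwa eojvt bzmkb zps bkjin gomn bti ywnp aous vpw cpfwt xtcfj tideo kak
Hunk 4: at line 6 remove [bkjin] add [chrf,dgak] -> 18 lines: ppja opou gyots vlwa eojvt bzmkb zps chrf dgak gomn bti ywnp aous vpw cpfwt xtcfj tideo kak
Hunk 5: at line 10 remove [ywnp,aous] add [mmxee,qfwfc,lcvw] -> 19 lines: ppja opou gyots vlwa eojvt bzmkb zps chrf dgak gomn bti mmxee qfwfc lcvw vpw cpfwt xtcfj tideo kak
Hunk 6: at line 3 remove [vlwa,eojvt,bzmkb] add [fkx,dfe] -> 18 lines: ppja opou gyots fkx dfe zps chrf dgak gomn bti mmxee qfwfc lcvw vpw cpfwt xtcfj tideo kak
Hunk 7: at line 9 remove [mmxee,qfwfc,lcvw] add [kta,wvz,bsn] -> 18 lines: ppja opou gyots fkx dfe zps chrf dgak gomn bti kta wvz bsn vpw cpfwt xtcfj tideo kak
Final line count: 18

Answer: 18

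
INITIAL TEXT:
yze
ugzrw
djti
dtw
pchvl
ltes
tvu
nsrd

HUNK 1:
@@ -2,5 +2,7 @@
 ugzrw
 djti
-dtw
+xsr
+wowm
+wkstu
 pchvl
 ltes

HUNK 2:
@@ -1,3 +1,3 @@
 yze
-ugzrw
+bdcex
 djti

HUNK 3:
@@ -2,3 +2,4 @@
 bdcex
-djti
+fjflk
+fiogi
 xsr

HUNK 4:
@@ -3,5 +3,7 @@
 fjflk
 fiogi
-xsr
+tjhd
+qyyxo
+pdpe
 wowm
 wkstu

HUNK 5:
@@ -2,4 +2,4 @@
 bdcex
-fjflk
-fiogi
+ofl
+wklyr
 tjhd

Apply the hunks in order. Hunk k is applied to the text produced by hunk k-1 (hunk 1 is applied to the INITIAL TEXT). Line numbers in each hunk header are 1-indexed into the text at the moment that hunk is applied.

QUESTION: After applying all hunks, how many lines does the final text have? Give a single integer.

Answer: 13

Derivation:
Hunk 1: at line 2 remove [dtw] add [xsr,wowm,wkstu] -> 10 lines: yze ugzrw djti xsr wowm wkstu pchvl ltes tvu nsrd
Hunk 2: at line 1 remove [ugzrw] add [bdcex] -> 10 lines: yze bdcex djti xsr wowm wkstu pchvl ltes tvu nsrd
Hunk 3: at line 2 remove [djti] add [fjflk,fiogi] -> 11 lines: yze bdcex fjflk fiogi xsr wowm wkstu pchvl ltes tvu nsrd
Hunk 4: at line 3 remove [xsr] add [tjhd,qyyxo,pdpe] -> 13 lines: yze bdcex fjflk fiogi tjhd qyyxo pdpe wowm wkstu pchvl ltes tvu nsrd
Hunk 5: at line 2 remove [fjflk,fiogi] add [ofl,wklyr] -> 13 lines: yze bdcex ofl wklyr tjhd qyyxo pdpe wowm wkstu pchvl ltes tvu nsrd
Final line count: 13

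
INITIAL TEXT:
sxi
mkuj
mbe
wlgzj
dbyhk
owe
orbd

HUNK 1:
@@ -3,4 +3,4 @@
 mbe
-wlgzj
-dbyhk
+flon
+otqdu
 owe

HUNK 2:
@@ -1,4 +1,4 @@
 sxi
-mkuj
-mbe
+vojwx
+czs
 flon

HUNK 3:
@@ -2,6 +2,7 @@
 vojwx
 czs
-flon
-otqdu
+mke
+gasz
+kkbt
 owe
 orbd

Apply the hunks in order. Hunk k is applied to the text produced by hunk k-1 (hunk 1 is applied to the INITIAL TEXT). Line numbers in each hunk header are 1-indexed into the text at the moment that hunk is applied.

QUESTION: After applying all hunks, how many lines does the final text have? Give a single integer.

Hunk 1: at line 3 remove [wlgzj,dbyhk] add [flon,otqdu] -> 7 lines: sxi mkuj mbe flon otqdu owe orbd
Hunk 2: at line 1 remove [mkuj,mbe] add [vojwx,czs] -> 7 lines: sxi vojwx czs flon otqdu owe orbd
Hunk 3: at line 2 remove [flon,otqdu] add [mke,gasz,kkbt] -> 8 lines: sxi vojwx czs mke gasz kkbt owe orbd
Final line count: 8

Answer: 8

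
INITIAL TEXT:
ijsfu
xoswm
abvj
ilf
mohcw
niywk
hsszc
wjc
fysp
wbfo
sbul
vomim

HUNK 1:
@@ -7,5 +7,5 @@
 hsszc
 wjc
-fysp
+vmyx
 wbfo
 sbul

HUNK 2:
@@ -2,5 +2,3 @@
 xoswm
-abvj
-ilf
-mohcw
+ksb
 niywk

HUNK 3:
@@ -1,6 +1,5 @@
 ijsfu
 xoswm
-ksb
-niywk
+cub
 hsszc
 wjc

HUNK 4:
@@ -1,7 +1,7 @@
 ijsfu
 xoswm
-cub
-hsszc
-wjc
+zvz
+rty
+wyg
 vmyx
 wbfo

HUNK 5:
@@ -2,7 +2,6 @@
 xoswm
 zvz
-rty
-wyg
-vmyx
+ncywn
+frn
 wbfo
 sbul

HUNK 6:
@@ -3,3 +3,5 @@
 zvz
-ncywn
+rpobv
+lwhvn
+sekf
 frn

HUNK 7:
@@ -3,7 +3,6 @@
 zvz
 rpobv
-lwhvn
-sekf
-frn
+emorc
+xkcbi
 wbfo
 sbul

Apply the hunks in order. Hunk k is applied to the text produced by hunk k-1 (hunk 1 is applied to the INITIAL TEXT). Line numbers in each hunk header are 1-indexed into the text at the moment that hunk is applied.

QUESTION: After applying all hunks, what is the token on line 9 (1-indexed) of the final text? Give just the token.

Answer: vomim

Derivation:
Hunk 1: at line 7 remove [fysp] add [vmyx] -> 12 lines: ijsfu xoswm abvj ilf mohcw niywk hsszc wjc vmyx wbfo sbul vomim
Hunk 2: at line 2 remove [abvj,ilf,mohcw] add [ksb] -> 10 lines: ijsfu xoswm ksb niywk hsszc wjc vmyx wbfo sbul vomim
Hunk 3: at line 1 remove [ksb,niywk] add [cub] -> 9 lines: ijsfu xoswm cub hsszc wjc vmyx wbfo sbul vomim
Hunk 4: at line 1 remove [cub,hsszc,wjc] add [zvz,rty,wyg] -> 9 lines: ijsfu xoswm zvz rty wyg vmyx wbfo sbul vomim
Hunk 5: at line 2 remove [rty,wyg,vmyx] add [ncywn,frn] -> 8 lines: ijsfu xoswm zvz ncywn frn wbfo sbul vomim
Hunk 6: at line 3 remove [ncywn] add [rpobv,lwhvn,sekf] -> 10 lines: ijsfu xoswm zvz rpobv lwhvn sekf frn wbfo sbul vomim
Hunk 7: at line 3 remove [lwhvn,sekf,frn] add [emorc,xkcbi] -> 9 lines: ijsfu xoswm zvz rpobv emorc xkcbi wbfo sbul vomim
Final line 9: vomim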